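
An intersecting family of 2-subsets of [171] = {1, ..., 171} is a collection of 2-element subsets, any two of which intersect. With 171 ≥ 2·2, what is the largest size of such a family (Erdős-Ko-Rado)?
max |F| = C(170, 1) = 170

The Erdős-Ko-Rado theorem states: for n ≥ 2k, an intersecting family of k-subsets of an n-element set has size at most C(n − 1, k − 1), with equality for 'star' families {A ⊆ [n] : |A| = k, i ∈ A} (fix an element i). For n = 171, k = 2: C(170, 1) = 170.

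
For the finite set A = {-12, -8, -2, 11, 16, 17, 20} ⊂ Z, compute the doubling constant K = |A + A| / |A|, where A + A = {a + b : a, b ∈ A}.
K = |A + A| / |A| = 26/7

Enumerate A + A = {a + b : a, b ∈ A}. With |A| = 7, there are |A|^2 = 49 ordered sum pairs; collecting distinct values, A + A = {-24, -20, -16, -14, -10, -4, -1, 3, 4, 5, 8, 9, 12, 14, 15, 18, 22, 27, 28, 31, 32, 33, 34, 36, 37, 40}, so |A + A| = 26. Thus K = 26/7. For comparison, the minimum possible |A + A| over all 7-element sets is 2·7 − 1 = 13 (so min K = 13/7), attained only by arithmetic progressions.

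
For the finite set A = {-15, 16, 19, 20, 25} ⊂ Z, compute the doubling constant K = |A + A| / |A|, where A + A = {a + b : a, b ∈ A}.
K = |A + A| / |A| = 15/5 = 3

Enumerate A + A = {a + b : a, b ∈ A}. With |A| = 5, there are |A|^2 = 25 ordered sum pairs; collecting distinct values, A + A = {-30, 1, 4, 5, 10, 32, 35, 36, 38, 39, 40, 41, 44, 45, 50}, so |A + A| = 15. Thus K = 15/5 = 3. For comparison, the minimum possible |A + A| over all 5-element sets is 2·5 − 1 = 9 (so min K = 9/5), attained only by arithmetic progressions.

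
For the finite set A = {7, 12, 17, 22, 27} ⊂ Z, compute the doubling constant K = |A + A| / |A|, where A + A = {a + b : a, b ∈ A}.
K = |A + A| / |A| = 9/5

Enumerate A + A = {a + b : a, b ∈ A}. With |A| = 5, there are |A|^2 = 25 ordered sum pairs; collecting distinct values, A + A = {14, 19, 24, 29, 34, 39, 44, 49, 54}, so |A + A| = 9. Thus K = 9/5. Here |A + A| = 2|A| − 1 = 9, the minimum possible — so K = 9/5 is minimal, which holds iff A is an arithmetic progression.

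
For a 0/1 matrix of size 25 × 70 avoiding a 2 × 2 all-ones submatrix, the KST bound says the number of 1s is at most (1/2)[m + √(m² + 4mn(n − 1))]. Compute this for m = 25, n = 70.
z(25, 70; 2, 2) ≤ (1/2)[25 + √(25² + 4·25·70·69)] = (1/2)[25 + √483625] = 360.2158

Kővári–Sós–Turán: let r_1, ..., r_25 be the row sums and z = Σ r_i the total number of 1s. Each pair of columns can share at most one row with both entries 1 (else a 2×2 all-ones block appears), so Σ_i C(r_i, 2) ≤ C(70, 2) = 2415. By convexity Σ_i C(r_i, 2) ≥ 25·C(z/25, 2) = z(z − 25)/(2·25), giving z² − 25z − 25·70·69 ≤ 0 and hence z ≤ (1/2)[25 + √(625 + 4·120750)] = (1/2)[25 + √483625] ≈ (1/2)(25 + 695.4315) = 360.2158.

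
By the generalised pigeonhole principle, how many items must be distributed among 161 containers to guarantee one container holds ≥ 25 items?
n = (25 − 1)·161 + 1 = 3865

By the generalised pigeonhole principle, to guarantee some box contains ≥ r objects we need more than (r − 1) · k objects total. Threshold: n = (r − 1) · k + 1. With r = 25 and k = 161: n = 24 · 161 + 1 = 3864 + 1 = 3865. For n = 3864 = 24 · 161, we can put exactly 24 objects in every box, avoiding 25 in any single one — so 3865 is tight.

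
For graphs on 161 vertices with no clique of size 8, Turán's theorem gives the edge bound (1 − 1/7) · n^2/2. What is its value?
Turán density bound = (6/7) · 161^2/2 = 11109

Turán's theorem: ex(n, K_{r+1}) is achieved by the complete r-partite Turán graph T(n, r) with parts as balanced as possible, and is at most (1 − 1/r) · n^2/2. For r = 7, n = 161: the density bound is (6/7) · 25921/2 = 11109. Since 7 ∣ 161, the Turán graph T(161, 7) has parts of equal size 23, and its edge count e(T(161, 7)) = 11109 attains the density bound exactly.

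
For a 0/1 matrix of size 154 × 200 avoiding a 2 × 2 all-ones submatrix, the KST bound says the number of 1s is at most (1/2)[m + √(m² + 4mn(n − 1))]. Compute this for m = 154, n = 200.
z(154, 200; 2, 2) ≤ (1/2)[154 + √(154² + 4·154·200·199)] = (1/2)[154 + √24540516] = 2553.9193

Kővári–Sós–Turán: let r_1, ..., r_154 be the row sums and z = Σ r_i the total number of 1s. Each pair of columns can share at most one row with both entries 1 (else a 2×2 all-ones block appears), so Σ_i C(r_i, 2) ≤ C(200, 2) = 19900. By convexity Σ_i C(r_i, 2) ≥ 154·C(z/154, 2) = z(z − 154)/(2·154), giving z² − 154z − 154·200·199 ≤ 0 and hence z ≤ (1/2)[154 + √(23716 + 4·6129200)] = (1/2)[154 + √24540516] ≈ (1/2)(154 + 4953.8385) = 2553.9193.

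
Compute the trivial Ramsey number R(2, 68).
R(2, 68) = 68

R(2, k) = k for all k ≥ 2: in a 2-colouring of K_k, either some edge is red (a red K_2) or all edges are blue (a blue K_k). And K_{67} coloured all-blue has no blue K_68, so R(2, 68) > 67. Hence R(2, 68) = 68.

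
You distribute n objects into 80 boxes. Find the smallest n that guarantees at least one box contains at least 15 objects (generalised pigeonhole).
n = (15 − 1)·80 + 1 = 1121

By the generalised pigeonhole principle, to guarantee some box contains ≥ r objects we need more than (r − 1) · k objects total. Threshold: n = (r − 1) · k + 1. With r = 15 and k = 80: n = 14 · 80 + 1 = 1120 + 1 = 1121. For n = 1120 = 14 · 80, we can put exactly 14 objects in every box, avoiding 15 in any single one — so 1121 is tight.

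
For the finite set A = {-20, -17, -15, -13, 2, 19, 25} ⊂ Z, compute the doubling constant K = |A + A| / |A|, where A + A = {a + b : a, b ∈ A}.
K = |A + A| / |A| = 26/7

Enumerate A + A = {a + b : a, b ∈ A}. With |A| = 7, there are |A|^2 = 49 ordered sum pairs; collecting distinct values, A + A = {-40, -37, -35, -34, -33, -32, -30, -28, -26, -18, -15, -13, -11, -1, 2, 4, 5, 6, 8, 10, 12, 21, 27, 38, 44, 50}, so |A + A| = 26. Thus K = 26/7. For comparison, the minimum possible |A + A| over all 7-element sets is 2·7 − 1 = 13 (so min K = 13/7), attained only by arithmetic progressions.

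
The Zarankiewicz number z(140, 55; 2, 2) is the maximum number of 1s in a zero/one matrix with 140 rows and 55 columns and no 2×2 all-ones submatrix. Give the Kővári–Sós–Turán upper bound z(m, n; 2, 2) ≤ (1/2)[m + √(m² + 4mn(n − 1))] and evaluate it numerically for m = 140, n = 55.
z(140, 55; 2, 2) ≤ (1/2)[140 + √(140² + 4·140·55·54)] = (1/2)[140 + √1682800] = 718.6139

Kővári–Sós–Turán: let r_1, ..., r_140 be the row sums and z = Σ r_i the total number of 1s. Each pair of columns can share at most one row with both entries 1 (else a 2×2 all-ones block appears), so Σ_i C(r_i, 2) ≤ C(55, 2) = 1485. By convexity Σ_i C(r_i, 2) ≥ 140·C(z/140, 2) = z(z − 140)/(2·140), giving z² − 140z − 140·55·54 ≤ 0 and hence z ≤ (1/2)[140 + √(19600 + 4·415800)] = (1/2)[140 + √1682800] ≈ (1/2)(140 + 1297.2278) = 718.6139.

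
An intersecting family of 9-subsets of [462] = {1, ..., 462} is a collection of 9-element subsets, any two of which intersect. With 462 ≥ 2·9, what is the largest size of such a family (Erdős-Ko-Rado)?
max |F| = C(461, 8) = 47595368039098815

Erdős-Ko-Rado (1961): when n ≥ 2k, max |F| = C(n−1, k−1). The bound is attained by the star {A : i ∈ A} for any fixed i ∈ [n]. Here C(462−1, 9−1) = C(461, 8) = 47595368039098815.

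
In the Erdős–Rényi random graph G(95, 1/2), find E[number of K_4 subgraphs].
E[# K_4] = C(95, 4) · (1/2)^C(4, 2) = 3183545 / 2^6 = 49742.890625

For each 4-subset S of vertices (there are C(95, 4) = 3183545 such S), let X_S = 1 if S induces a K_4 (all C(4, 2) = 6 edges present). Then P(X_S = 1) = (1/2)^6 = 1/64. By linearity of expectation, E[# K_4] = C(95, 4) · (1/2)^6 = 3183545 / 64 = 49742.890625.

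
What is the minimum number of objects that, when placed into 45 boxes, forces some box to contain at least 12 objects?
n = (12 − 1)·45 + 1 = 496

By the generalised pigeonhole principle, to guarantee some box contains ≥ r objects we need more than (r − 1) · k objects total. Threshold: n = (r − 1) · k + 1. With r = 12 and k = 45: n = 11 · 45 + 1 = 495 + 1 = 496. For n = 495 = 11 · 45, we can put exactly 11 objects in every box, avoiding 12 in any single one — so 496 is tight.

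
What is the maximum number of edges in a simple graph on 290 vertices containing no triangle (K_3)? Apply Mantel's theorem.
ex(290, K_3) = ⌊290^2/4⌋ = 21025

Mantel (1907): a triangle-free graph on n vertices has at most ⌊n^2/4⌋ edges, with equality for the complete bipartite graph K_{⌊n/2⌋, ⌈n/2⌉}. For n = 290: ⌊290^2/4⌋ = ⌊84100/4⌋ = 21025. The extremal graph is K_{145, 145}, which has 145·145 = 21025 edges.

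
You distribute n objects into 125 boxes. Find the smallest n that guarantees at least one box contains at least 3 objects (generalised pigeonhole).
n = (3 − 1)·125 + 1 = 251

By the generalised pigeonhole principle, to guarantee some box contains ≥ r objects we need more than (r − 1) · k objects total. Threshold: n = (r − 1) · k + 1. With r = 3 and k = 125: n = 2 · 125 + 1 = 250 + 1 = 251. For n = 250 = 2 · 125, we can put exactly 2 objects in every box, avoiding 3 in any single one — so 251 is tight.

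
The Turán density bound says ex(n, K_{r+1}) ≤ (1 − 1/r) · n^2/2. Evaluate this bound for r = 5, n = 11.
Turán density bound = (4/5) · 11^2/2 = 242/5 ≈ 48.4

Turán's theorem: ex(n, K_{r+1}) is achieved by the complete r-partite Turán graph T(n, r) with parts as balanced as possible, and is at most (1 − 1/r) · n^2/2. For r = 5, n = 11: the density bound is (4/5) · 121/2 = 242/5 ≈ 48.4. The integer-valued extremum is e(T(11, 5)) = 48, which is strictly less than the density bound 242/5 since 5 ∤ 11 (the parts of T(11, 5) cannot all be equal).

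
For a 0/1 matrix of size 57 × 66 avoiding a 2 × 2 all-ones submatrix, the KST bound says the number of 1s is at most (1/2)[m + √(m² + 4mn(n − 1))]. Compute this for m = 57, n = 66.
z(57, 66; 2, 2) ≤ (1/2)[57 + √(57² + 4·57·66·65)] = (1/2)[57 + √981369] = 523.8204

Kővári–Sós–Turán: let r_1, ..., r_57 be the row sums and z = Σ r_i the total number of 1s. Each pair of columns can share at most one row with both entries 1 (else a 2×2 all-ones block appears), so Σ_i C(r_i, 2) ≤ C(66, 2) = 2145. By convexity Σ_i C(r_i, 2) ≥ 57·C(z/57, 2) = z(z − 57)/(2·57), giving z² − 57z − 57·66·65 ≤ 0 and hence z ≤ (1/2)[57 + √(3249 + 4·244530)] = (1/2)[57 + √981369] ≈ (1/2)(57 + 990.6407) = 523.8204.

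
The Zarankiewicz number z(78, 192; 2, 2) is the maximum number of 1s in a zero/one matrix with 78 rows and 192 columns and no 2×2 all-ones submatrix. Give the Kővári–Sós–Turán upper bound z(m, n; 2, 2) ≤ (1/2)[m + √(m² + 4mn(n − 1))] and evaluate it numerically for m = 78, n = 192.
z(78, 192; 2, 2) ≤ (1/2)[78 + √(78² + 4·78·192·191)] = (1/2)[78 + √11447748] = 1730.726

Kővári–Sós–Turán: let r_1, ..., r_78 be the row sums and z = Σ r_i the total number of 1s. Each pair of columns can share at most one row with both entries 1 (else a 2×2 all-ones block appears), so Σ_i C(r_i, 2) ≤ C(192, 2) = 18336. By convexity Σ_i C(r_i, 2) ≥ 78·C(z/78, 2) = z(z − 78)/(2·78), giving z² − 78z − 78·192·191 ≤ 0 and hence z ≤ (1/2)[78 + √(6084 + 4·2860416)] = (1/2)[78 + √11447748] ≈ (1/2)(78 + 3383.4521) = 1730.726.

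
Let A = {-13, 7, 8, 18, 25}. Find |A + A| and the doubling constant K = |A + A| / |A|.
K = |A + A| / |A| = 15/5 = 3

Enumerate A + A = {a + b : a, b ∈ A}. With |A| = 5, there are |A|^2 = 25 ordered sum pairs; collecting distinct values, A + A = {-26, -6, -5, 5, 12, 14, 15, 16, 25, 26, 32, 33, 36, 43, 50}, so |A + A| = 15. Thus K = 15/5 = 3. For comparison, the minimum possible |A + A| over all 5-element sets is 2·5 − 1 = 9 (so min K = 9/5), attained only by arithmetic progressions.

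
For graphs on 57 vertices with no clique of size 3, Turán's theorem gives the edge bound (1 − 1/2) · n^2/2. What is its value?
Turán density bound = (1/2) · 57^2/2 = 3249/4 ≈ 812.25

Turán's theorem: ex(n, K_{r+1}) is achieved by the complete r-partite Turán graph T(n, r) with parts as balanced as possible, and is at most (1 − 1/r) · n^2/2. For r = 2, n = 57: the density bound is (1/2) · 3249/2 = 3249/4 ≈ 812.25. The integer-valued extremum is e(T(57, 2)) = 812, which is strictly less than the density bound 3249/4 since 2 ∤ 57 (the parts of T(57, 2) cannot all be equal).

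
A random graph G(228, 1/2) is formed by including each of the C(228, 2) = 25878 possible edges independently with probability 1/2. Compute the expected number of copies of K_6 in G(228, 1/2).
E[# K_6] = C(228, 6) · (1/2)^C(6, 2) = 182587922160 / 2^15 = 11411745135/2048 ≈ 5572141.179199

For each 6-subset S of vertices (there are C(228, 6) = 182587922160 such S), let X_S = 1 if S induces a K_6 (all C(6, 2) = 15 edges present). Then P(X_S = 1) = (1/2)^15 = 1/32768. By linearity of expectation, E[# K_6] = C(228, 6) · (1/2)^15 = 182587922160 / 32768 = 11411745135/2048 ≈ 5572141.179199.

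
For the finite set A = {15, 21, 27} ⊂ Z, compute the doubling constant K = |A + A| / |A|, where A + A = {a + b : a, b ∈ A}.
K = |A + A| / |A| = 5/3

Enumerate A + A = {a + b : a, b ∈ A}. With |A| = 3, there are |A|^2 = 9 ordered sum pairs; collecting distinct values, A + A = {30, 36, 42, 48, 54}, so |A + A| = 5. Thus K = 5/3. Here |A + A| = 2|A| − 1 = 5, the minimum possible — so K = 5/3 is minimal, which holds iff A is an arithmetic progression.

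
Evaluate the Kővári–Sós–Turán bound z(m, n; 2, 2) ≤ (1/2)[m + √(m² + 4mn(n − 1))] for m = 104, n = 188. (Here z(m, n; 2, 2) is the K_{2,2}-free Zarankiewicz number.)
z(104, 188; 2, 2) ≤ (1/2)[104 + √(104² + 4·104·188·187)] = (1/2)[104 + √14635712] = 1964.8325

Kővári–Sós–Turán: let r_1, ..., r_104 be the row sums and z = Σ r_i the total number of 1s. Each pair of columns can share at most one row with both entries 1 (else a 2×2 all-ones block appears), so Σ_i C(r_i, 2) ≤ C(188, 2) = 17578. By convexity Σ_i C(r_i, 2) ≥ 104·C(z/104, 2) = z(z − 104)/(2·104), giving z² − 104z − 104·188·187 ≤ 0 and hence z ≤ (1/2)[104 + √(10816 + 4·3656224)] = (1/2)[104 + √14635712] ≈ (1/2)(104 + 3825.6649) = 1964.8325.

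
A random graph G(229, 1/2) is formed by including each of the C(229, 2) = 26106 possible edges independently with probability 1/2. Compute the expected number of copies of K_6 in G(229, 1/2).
E[# K_6] = C(229, 6) · (1/2)^C(6, 2) = 187500601680 / 2^15 = 11718787605/2048 ≈ 5722064.260254

For each 6-subset S of vertices (there are C(229, 6) = 187500601680 such S), let X_S = 1 if S induces a K_6 (all C(6, 2) = 15 edges present). Then P(X_S = 1) = (1/2)^15 = 1/32768. By linearity of expectation, E[# K_6] = C(229, 6) · (1/2)^15 = 187500601680 / 32768 = 11718787605/2048 ≈ 5722064.260254.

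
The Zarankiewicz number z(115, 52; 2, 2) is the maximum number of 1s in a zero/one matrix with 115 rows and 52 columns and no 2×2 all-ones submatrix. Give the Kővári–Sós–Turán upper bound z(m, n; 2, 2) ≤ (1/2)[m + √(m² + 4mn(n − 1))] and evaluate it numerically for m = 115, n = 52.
z(115, 52; 2, 2) ≤ (1/2)[115 + √(115² + 4·115·52·51)] = (1/2)[115 + √1233145] = 612.7353

Kővári–Sós–Turán: let r_1, ..., r_115 be the row sums and z = Σ r_i the total number of 1s. Each pair of columns can share at most one row with both entries 1 (else a 2×2 all-ones block appears), so Σ_i C(r_i, 2) ≤ C(52, 2) = 1326. By convexity Σ_i C(r_i, 2) ≥ 115·C(z/115, 2) = z(z − 115)/(2·115), giving z² − 115z − 115·52·51 ≤ 0 and hence z ≤ (1/2)[115 + √(13225 + 4·304980)] = (1/2)[115 + √1233145] ≈ (1/2)(115 + 1110.4706) = 612.7353.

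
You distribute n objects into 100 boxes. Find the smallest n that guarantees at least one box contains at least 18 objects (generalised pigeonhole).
n = (18 − 1)·100 + 1 = 1701

By the generalised pigeonhole principle, to guarantee some box contains ≥ r objects we need more than (r − 1) · k objects total. Threshold: n = (r − 1) · k + 1. With r = 18 and k = 100: n = 17 · 100 + 1 = 1700 + 1 = 1701. For n = 1700 = 17 · 100, we can put exactly 17 objects in every box, avoiding 18 in any single one — so 1701 is tight.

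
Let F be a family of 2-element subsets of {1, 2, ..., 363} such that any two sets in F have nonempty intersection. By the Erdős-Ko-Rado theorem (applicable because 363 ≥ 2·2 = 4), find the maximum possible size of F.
max |F| = C(362, 1) = 362

Erdős-Ko-Rado (1961): when n ≥ 2k, max |F| = C(n−1, k−1). The bound is attained by the star {A : i ∈ A} for any fixed i ∈ [n]. Here C(363−1, 2−1) = C(362, 1) = 362.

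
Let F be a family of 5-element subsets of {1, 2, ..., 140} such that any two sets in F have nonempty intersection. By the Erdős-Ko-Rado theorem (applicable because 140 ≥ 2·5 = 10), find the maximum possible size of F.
max |F| = C(139, 4) = 14891626

The Erdős-Ko-Rado theorem states: for n ≥ 2k, an intersecting family of k-subsets of an n-element set has size at most C(n − 1, k − 1), with equality for 'star' families {A ⊆ [n] : |A| = k, i ∈ A} (fix an element i). For n = 140, k = 5: C(139, 4) = 14891626.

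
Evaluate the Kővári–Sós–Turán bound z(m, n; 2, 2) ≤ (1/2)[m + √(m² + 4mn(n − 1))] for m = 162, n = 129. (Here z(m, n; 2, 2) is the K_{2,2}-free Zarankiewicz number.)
z(162, 129; 2, 2) ≤ (1/2)[162 + √(162² + 4·162·129·128)] = (1/2)[162 + √10726020] = 1718.5302

Kővári–Sós–Turán: let r_1, ..., r_162 be the row sums and z = Σ r_i the total number of 1s. Each pair of columns can share at most one row with both entries 1 (else a 2×2 all-ones block appears), so Σ_i C(r_i, 2) ≤ C(129, 2) = 8256. By convexity Σ_i C(r_i, 2) ≥ 162·C(z/162, 2) = z(z − 162)/(2·162), giving z² − 162z − 162·129·128 ≤ 0 and hence z ≤ (1/2)[162 + √(26244 + 4·2674944)] = (1/2)[162 + √10726020] ≈ (1/2)(162 + 3275.0603) = 1718.5302.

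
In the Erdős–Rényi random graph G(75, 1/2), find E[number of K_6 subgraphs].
E[# K_6] = C(75, 6) · (1/2)^C(6, 2) = 201359550 / 2^15 = 100679775/16384 ≈ 6145.005798

For each 6-subset S of vertices (there are C(75, 6) = 201359550 such S), let X_S = 1 if S induces a K_6 (all C(6, 2) = 15 edges present). Then P(X_S = 1) = (1/2)^15 = 1/32768. By linearity of expectation, E[# K_6] = C(75, 6) · (1/2)^15 = 201359550 / 32768 = 100679775/16384 ≈ 6145.005798.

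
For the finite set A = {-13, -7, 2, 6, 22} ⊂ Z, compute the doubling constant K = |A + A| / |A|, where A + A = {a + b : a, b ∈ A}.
K = |A + A| / |A| = 15/5 = 3

Enumerate A + A = {a + b : a, b ∈ A}. With |A| = 5, there are |A|^2 = 25 ordered sum pairs; collecting distinct values, A + A = {-26, -20, -14, -11, -7, -5, -1, 4, 8, 9, 12, 15, 24, 28, 44}, so |A + A| = 15. Thus K = 15/5 = 3. For comparison, the minimum possible |A + A| over all 5-element sets is 2·5 − 1 = 9 (so min K = 9/5), attained only by arithmetic progressions.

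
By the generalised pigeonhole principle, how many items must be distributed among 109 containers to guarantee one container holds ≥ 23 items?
n = (23 − 1)·109 + 1 = 2399

By the generalised pigeonhole principle, to guarantee some box contains ≥ r objects we need more than (r − 1) · k objects total. Threshold: n = (r − 1) · k + 1. With r = 23 and k = 109: n = 22 · 109 + 1 = 2398 + 1 = 2399. For n = 2398 = 22 · 109, we can put exactly 22 objects in every box, avoiding 23 in any single one — so 2399 is tight.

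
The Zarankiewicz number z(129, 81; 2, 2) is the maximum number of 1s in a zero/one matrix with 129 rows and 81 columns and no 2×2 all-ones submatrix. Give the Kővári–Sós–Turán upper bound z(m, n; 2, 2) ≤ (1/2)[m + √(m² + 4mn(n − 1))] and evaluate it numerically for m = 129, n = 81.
z(129, 81; 2, 2) ≤ (1/2)[129 + √(129² + 4·129·81·80)] = (1/2)[129 + √3360321] = 981.0589

Kővári–Sós–Turán: let r_1, ..., r_129 be the row sums and z = Σ r_i the total number of 1s. Each pair of columns can share at most one row with both entries 1 (else a 2×2 all-ones block appears), so Σ_i C(r_i, 2) ≤ C(81, 2) = 3240. By convexity Σ_i C(r_i, 2) ≥ 129·C(z/129, 2) = z(z − 129)/(2·129), giving z² − 129z − 129·81·80 ≤ 0 and hence z ≤ (1/2)[129 + √(16641 + 4·835920)] = (1/2)[129 + √3360321] ≈ (1/2)(129 + 1833.1178) = 981.0589.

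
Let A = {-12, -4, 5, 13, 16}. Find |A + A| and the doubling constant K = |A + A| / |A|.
K = |A + A| / |A| = 14/5

Enumerate A + A = {a + b : a, b ∈ A}. With |A| = 5, there are |A|^2 = 25 ordered sum pairs; collecting distinct values, A + A = {-24, -16, -8, -7, 1, 4, 9, 10, 12, 18, 21, 26, 29, 32}, so |A + A| = 14. Thus K = 14/5. For comparison, the minimum possible |A + A| over all 5-element sets is 2·5 − 1 = 9 (so min K = 9/5), attained only by arithmetic progressions.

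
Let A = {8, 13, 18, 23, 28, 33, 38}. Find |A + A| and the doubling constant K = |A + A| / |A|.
K = |A + A| / |A| = 13/7

Enumerate A + A = {a + b : a, b ∈ A}. With |A| = 7, there are |A|^2 = 49 ordered sum pairs; collecting distinct values, A + A = {16, 21, 26, 31, 36, 41, 46, 51, 56, 61, 66, 71, 76}, so |A + A| = 13. Thus K = 13/7. Here |A + A| = 2|A| − 1 = 13, the minimum possible — so K = 13/7 is minimal, which holds iff A is an arithmetic progression.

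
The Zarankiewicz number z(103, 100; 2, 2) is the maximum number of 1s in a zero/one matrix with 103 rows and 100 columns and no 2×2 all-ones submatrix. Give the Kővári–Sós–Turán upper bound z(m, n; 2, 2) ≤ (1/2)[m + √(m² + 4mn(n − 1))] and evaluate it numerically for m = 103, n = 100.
z(103, 100; 2, 2) ≤ (1/2)[103 + √(103² + 4·103·100·99)] = (1/2)[103 + √4089409] = 1062.6144

Kővári–Sós–Turán: let r_1, ..., r_103 be the row sums and z = Σ r_i the total number of 1s. Each pair of columns can share at most one row with both entries 1 (else a 2×2 all-ones block appears), so Σ_i C(r_i, 2) ≤ C(100, 2) = 4950. By convexity Σ_i C(r_i, 2) ≥ 103·C(z/103, 2) = z(z − 103)/(2·103), giving z² − 103z − 103·100·99 ≤ 0 and hence z ≤ (1/2)[103 + √(10609 + 4·1019700)] = (1/2)[103 + √4089409] ≈ (1/2)(103 + 2022.2287) = 1062.6144.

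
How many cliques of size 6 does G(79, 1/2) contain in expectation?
E[# K_6] = C(79, 6) · (1/2)^C(6, 2) = 277962685 / 2^15 ≈ 8482.747955

For each 6-subset S of vertices (there are C(79, 6) = 277962685 such S), let X_S = 1 if S induces a K_6 (all C(6, 2) = 15 edges present). Then P(X_S = 1) = (1/2)^15 = 1/32768. By linearity of expectation, E[# K_6] = C(79, 6) · (1/2)^15 = 277962685 / 32768 ≈ 8482.747955.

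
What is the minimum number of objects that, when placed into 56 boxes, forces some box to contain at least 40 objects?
n = (40 − 1)·56 + 1 = 2185

By the generalised pigeonhole principle, to guarantee some box contains ≥ r objects we need more than (r − 1) · k objects total. Threshold: n = (r − 1) · k + 1. With r = 40 and k = 56: n = 39 · 56 + 1 = 2184 + 1 = 2185. For n = 2184 = 39 · 56, we can put exactly 39 objects in every box, avoiding 40 in any single one — so 2185 is tight.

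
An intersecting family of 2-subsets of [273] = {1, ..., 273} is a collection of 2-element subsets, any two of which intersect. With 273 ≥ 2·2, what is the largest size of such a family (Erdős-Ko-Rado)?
max |F| = C(272, 1) = 272

The Erdős-Ko-Rado theorem states: for n ≥ 2k, an intersecting family of k-subsets of an n-element set has size at most C(n − 1, k − 1), with equality for 'star' families {A ⊆ [n] : |A| = k, i ∈ A} (fix an element i). For n = 273, k = 2: C(272, 1) = 272.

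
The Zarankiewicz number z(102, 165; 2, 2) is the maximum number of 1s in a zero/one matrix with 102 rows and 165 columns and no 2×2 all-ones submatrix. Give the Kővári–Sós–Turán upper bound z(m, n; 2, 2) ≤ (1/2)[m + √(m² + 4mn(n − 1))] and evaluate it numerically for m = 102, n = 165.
z(102, 165; 2, 2) ≤ (1/2)[102 + √(102² + 4·102·165·164)] = (1/2)[102 + √11050884] = 1713.1435

Kővári–Sós–Turán: let r_1, ..., r_102 be the row sums and z = Σ r_i the total number of 1s. Each pair of columns can share at most one row with both entries 1 (else a 2×2 all-ones block appears), so Σ_i C(r_i, 2) ≤ C(165, 2) = 13530. By convexity Σ_i C(r_i, 2) ≥ 102·C(z/102, 2) = z(z − 102)/(2·102), giving z² − 102z − 102·165·164 ≤ 0 and hence z ≤ (1/2)[102 + √(10404 + 4·2760120)] = (1/2)[102 + √11050884] ≈ (1/2)(102 + 3324.287) = 1713.1435.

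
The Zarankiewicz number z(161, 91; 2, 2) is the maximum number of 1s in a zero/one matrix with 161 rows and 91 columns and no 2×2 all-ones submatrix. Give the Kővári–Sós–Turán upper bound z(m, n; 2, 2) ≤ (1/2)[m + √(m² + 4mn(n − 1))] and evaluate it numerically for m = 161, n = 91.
z(161, 91; 2, 2) ≤ (1/2)[161 + √(161² + 4·161·91·90)] = (1/2)[161 + √5300281] = 1231.617

Kővári–Sós–Turán: let r_1, ..., r_161 be the row sums and z = Σ r_i the total number of 1s. Each pair of columns can share at most one row with both entries 1 (else a 2×2 all-ones block appears), so Σ_i C(r_i, 2) ≤ C(91, 2) = 4095. By convexity Σ_i C(r_i, 2) ≥ 161·C(z/161, 2) = z(z − 161)/(2·161), giving z² − 161z − 161·91·90 ≤ 0 and hence z ≤ (1/2)[161 + √(25921 + 4·1318590)] = (1/2)[161 + √5300281] ≈ (1/2)(161 + 2302.2339) = 1231.617.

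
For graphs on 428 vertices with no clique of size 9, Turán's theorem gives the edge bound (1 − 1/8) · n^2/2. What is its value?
Turán density bound = (7/8) · 428^2/2 = 80143

Turán's theorem: ex(n, K_{r+1}) is achieved by the complete r-partite Turán graph T(n, r) with parts as balanced as possible, and is at most (1 − 1/r) · n^2/2. For r = 8, n = 428: the density bound is (7/8) · 183184/2 = 80143. The integer-valued extremum is e(T(428, 8)) = 80142, which is strictly less than the density bound 80143 since 8 ∤ 428 (the parts of T(428, 8) cannot all be equal).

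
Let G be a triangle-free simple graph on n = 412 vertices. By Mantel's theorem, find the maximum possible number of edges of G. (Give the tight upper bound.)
ex(412, K_3) = ⌊412^2/4⌋ = 42436

Mantel (1907): a triangle-free graph on n vertices has at most ⌊n^2/4⌋ edges, with equality for the complete bipartite graph K_{⌊n/2⌋, ⌈n/2⌉}. For n = 412: ⌊412^2/4⌋ = ⌊169744/4⌋ = 42436. The extremal graph is K_{206, 206}, which has 206·206 = 42436 edges.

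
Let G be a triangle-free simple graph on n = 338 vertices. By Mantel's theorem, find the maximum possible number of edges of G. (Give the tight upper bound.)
ex(338, K_3) = ⌊338^2/4⌋ = 28561

Mantel (1907): a triangle-free graph on n vertices has at most ⌊n^2/4⌋ edges, with equality for the complete bipartite graph K_{⌊n/2⌋, ⌈n/2⌉}. For n = 338: ⌊338^2/4⌋ = ⌊114244/4⌋ = 28561. The extremal graph is K_{169, 169}, which has 169·169 = 28561 edges.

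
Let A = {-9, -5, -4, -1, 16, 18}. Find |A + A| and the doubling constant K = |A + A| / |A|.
K = |A + A| / |A| = 20/6 = 10/3

Enumerate A + A = {a + b : a, b ∈ A}. With |A| = 6, there are |A|^2 = 36 ordered sum pairs; collecting distinct values, A + A = {-18, -14, -13, -10, -9, -8, -6, -5, -2, 7, 9, 11, 12, 13, 14, 15, 17, 32, 34, 36}, so |A + A| = 20. Thus K = 20/6 = 10/3. For comparison, the minimum possible |A + A| over all 6-element sets is 2·6 − 1 = 11 (so min K = 11/6), attained only by arithmetic progressions.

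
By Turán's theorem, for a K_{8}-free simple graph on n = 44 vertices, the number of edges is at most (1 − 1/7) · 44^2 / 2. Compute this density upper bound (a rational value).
Turán density bound = (6/7) · 44^2/2 = 5808/7 ≈ 829.7143

Turán's theorem: ex(n, K_{r+1}) is achieved by the complete r-partite Turán graph T(n, r) with parts as balanced as possible, and is at most (1 − 1/r) · n^2/2. For r = 7, n = 44: the density bound is (6/7) · 1936/2 = 5808/7 ≈ 829.7143. The integer-valued extremum is e(T(44, 7)) = 829, which is strictly less than the density bound 5808/7 since 7 ∤ 44 (the parts of T(44, 7) cannot all be equal).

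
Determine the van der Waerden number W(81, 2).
W(81, 2) = 81 + 1 = 82

A 2-term AP is any pair of integers, so a monochromatic 2-AP exists iff some colour is used at least twice. With 81 colours, the colouring i ↦ i on {1, ..., 81} uses each colour once, avoiding any monochromatic pair, so W(81, 2) > 81. For {1, ..., 82}, pigeonhole forces two integers of the same colour, which form a monochromatic 2-AP. Hence W(81, 2) = 82.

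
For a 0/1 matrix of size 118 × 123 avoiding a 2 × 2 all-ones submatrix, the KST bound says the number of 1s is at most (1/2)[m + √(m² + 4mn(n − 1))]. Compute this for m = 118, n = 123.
z(118, 123; 2, 2) ≤ (1/2)[118 + √(118² + 4·118·123·122)] = (1/2)[118 + √7096756] = 1390.9869

Kővári–Sós–Turán: let r_1, ..., r_118 be the row sums and z = Σ r_i the total number of 1s. Each pair of columns can share at most one row with both entries 1 (else a 2×2 all-ones block appears), so Σ_i C(r_i, 2) ≤ C(123, 2) = 7503. By convexity Σ_i C(r_i, 2) ≥ 118·C(z/118, 2) = z(z − 118)/(2·118), giving z² − 118z − 118·123·122 ≤ 0 and hence z ≤ (1/2)[118 + √(13924 + 4·1770708)] = (1/2)[118 + √7096756] ≈ (1/2)(118 + 2663.9737) = 1390.9869.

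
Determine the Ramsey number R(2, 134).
R(2, 134) = 134

R(2, k) = k for all k ≥ 2: in a 2-colouring of K_k, either some edge is red (a red K_2) or all edges are blue (a blue K_k). And K_{133} coloured all-blue has no blue K_134, so R(2, 134) > 133. Hence R(2, 134) = 134.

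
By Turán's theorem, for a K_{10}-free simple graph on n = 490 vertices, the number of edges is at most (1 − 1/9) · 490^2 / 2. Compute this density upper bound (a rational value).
Turán density bound = (8/9) · 490^2/2 = 960400/9 ≈ 106711.1111

Turán's theorem: ex(n, K_{r+1}) is achieved by the complete r-partite Turán graph T(n, r) with parts as balanced as possible, and is at most (1 − 1/r) · n^2/2. For r = 9, n = 490: the density bound is (8/9) · 240100/2 = 960400/9 ≈ 106711.1111. The integer-valued extremum is e(T(490, 9)) = 106710, which is strictly less than the density bound 960400/9 since 9 ∤ 490 (the parts of T(490, 9) cannot all be equal).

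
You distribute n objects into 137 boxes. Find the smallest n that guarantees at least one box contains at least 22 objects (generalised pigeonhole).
n = (22 − 1)·137 + 1 = 2878

By the generalised pigeonhole principle, to guarantee some box contains ≥ r objects we need more than (r − 1) · k objects total. Threshold: n = (r − 1) · k + 1. With r = 22 and k = 137: n = 21 · 137 + 1 = 2877 + 1 = 2878. For n = 2877 = 21 · 137, we can put exactly 21 objects in every box, avoiding 22 in any single one — so 2878 is tight.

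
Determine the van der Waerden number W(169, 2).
W(169, 2) = 169 + 1 = 170

A 2-term AP is any pair of integers, so a monochromatic 2-AP exists iff some colour is used at least twice. With 169 colours, the colouring i ↦ i on {1, ..., 169} uses each colour once, avoiding any monochromatic pair, so W(169, 2) > 169. For {1, ..., 170}, pigeonhole forces two integers of the same colour, which form a monochromatic 2-AP. Hence W(169, 2) = 170.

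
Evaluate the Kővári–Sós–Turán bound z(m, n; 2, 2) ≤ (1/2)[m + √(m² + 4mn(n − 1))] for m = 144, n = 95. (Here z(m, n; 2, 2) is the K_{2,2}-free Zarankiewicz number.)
z(144, 95; 2, 2) ≤ (1/2)[144 + √(144² + 4·144·95·94)] = (1/2)[144 + √5164416] = 1208.2676

Kővári–Sós–Turán: let r_1, ..., r_144 be the row sums and z = Σ r_i the total number of 1s. Each pair of columns can share at most one row with both entries 1 (else a 2×2 all-ones block appears), so Σ_i C(r_i, 2) ≤ C(95, 2) = 4465. By convexity Σ_i C(r_i, 2) ≥ 144·C(z/144, 2) = z(z − 144)/(2·144), giving z² − 144z − 144·95·94 ≤ 0 and hence z ≤ (1/2)[144 + √(20736 + 4·1285920)] = (1/2)[144 + √5164416] ≈ (1/2)(144 + 2272.5351) = 1208.2676.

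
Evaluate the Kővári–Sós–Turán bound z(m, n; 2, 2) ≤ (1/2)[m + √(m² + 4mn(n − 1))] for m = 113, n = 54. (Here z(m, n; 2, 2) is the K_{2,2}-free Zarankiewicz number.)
z(113, 54; 2, 2) ≤ (1/2)[113 + √(113² + 4·113·54·53)] = (1/2)[113 + √1306393] = 627.9878

Kővári–Sós–Turán: let r_1, ..., r_113 be the row sums and z = Σ r_i the total number of 1s. Each pair of columns can share at most one row with both entries 1 (else a 2×2 all-ones block appears), so Σ_i C(r_i, 2) ≤ C(54, 2) = 1431. By convexity Σ_i C(r_i, 2) ≥ 113·C(z/113, 2) = z(z − 113)/(2·113), giving z² − 113z − 113·54·53 ≤ 0 and hence z ≤ (1/2)[113 + √(12769 + 4·323406)] = (1/2)[113 + √1306393] ≈ (1/2)(113 + 1142.9755) = 627.9878.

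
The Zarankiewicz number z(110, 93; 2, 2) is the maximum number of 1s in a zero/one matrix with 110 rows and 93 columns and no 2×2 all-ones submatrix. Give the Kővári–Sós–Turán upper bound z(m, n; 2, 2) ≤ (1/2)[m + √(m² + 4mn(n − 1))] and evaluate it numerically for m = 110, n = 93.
z(110, 93; 2, 2) ≤ (1/2)[110 + √(110² + 4·110·93·92)] = (1/2)[110 + √3776740] = 1026.6918

Kővári–Sós–Turán: let r_1, ..., r_110 be the row sums and z = Σ r_i the total number of 1s. Each pair of columns can share at most one row with both entries 1 (else a 2×2 all-ones block appears), so Σ_i C(r_i, 2) ≤ C(93, 2) = 4278. By convexity Σ_i C(r_i, 2) ≥ 110·C(z/110, 2) = z(z − 110)/(2·110), giving z² − 110z − 110·93·92 ≤ 0 and hence z ≤ (1/2)[110 + √(12100 + 4·941160)] = (1/2)[110 + √3776740] ≈ (1/2)(110 + 1943.3836) = 1026.6918.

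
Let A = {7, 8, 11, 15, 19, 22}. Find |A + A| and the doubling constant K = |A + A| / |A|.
K = |A + A| / |A| = 17/6

Enumerate A + A = {a + b : a, b ∈ A}. With |A| = 6, there are |A|^2 = 36 ordered sum pairs; collecting distinct values, A + A = {14, 15, 16, 18, 19, 22, 23, 26, 27, 29, 30, 33, 34, 37, 38, 41, 44}, so |A + A| = 17. Thus K = 17/6. For comparison, the minimum possible |A + A| over all 6-element sets is 2·6 − 1 = 11 (so min K = 11/6), attained only by arithmetic progressions.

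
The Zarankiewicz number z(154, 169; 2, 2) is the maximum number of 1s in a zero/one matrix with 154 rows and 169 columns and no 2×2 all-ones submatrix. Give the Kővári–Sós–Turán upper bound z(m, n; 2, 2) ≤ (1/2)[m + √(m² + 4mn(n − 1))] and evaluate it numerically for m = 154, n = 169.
z(154, 169; 2, 2) ≤ (1/2)[154 + √(154² + 4·154·169·168)] = (1/2)[154 + √17513188] = 2169.4381

Kővári–Sós–Turán: let r_1, ..., r_154 be the row sums and z = Σ r_i the total number of 1s. Each pair of columns can share at most one row with both entries 1 (else a 2×2 all-ones block appears), so Σ_i C(r_i, 2) ≤ C(169, 2) = 14196. By convexity Σ_i C(r_i, 2) ≥ 154·C(z/154, 2) = z(z − 154)/(2·154), giving z² − 154z − 154·169·168 ≤ 0 and hence z ≤ (1/2)[154 + √(23716 + 4·4372368)] = (1/2)[154 + √17513188] ≈ (1/2)(154 + 4184.8761) = 2169.4381.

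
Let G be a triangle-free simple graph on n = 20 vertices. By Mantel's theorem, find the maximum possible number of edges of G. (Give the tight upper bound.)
ex(20, K_3) = ⌊20^2/4⌋ = 100

Mantel (1907): a triangle-free graph on n vertices has at most ⌊n^2/4⌋ edges, with equality for the complete bipartite graph K_{⌊n/2⌋, ⌈n/2⌉}. For n = 20: ⌊20^2/4⌋ = ⌊400/4⌋ = 100. The extremal graph is K_{10, 10}, which has 10·10 = 100 edges.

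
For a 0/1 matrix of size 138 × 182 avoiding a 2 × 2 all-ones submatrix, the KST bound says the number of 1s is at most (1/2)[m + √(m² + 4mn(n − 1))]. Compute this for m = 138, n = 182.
z(138, 182; 2, 2) ≤ (1/2)[138 + √(138² + 4·138·182·181)] = (1/2)[138 + √18203028] = 2202.2503

Kővári–Sós–Turán: let r_1, ..., r_138 be the row sums and z = Σ r_i the total number of 1s. Each pair of columns can share at most one row with both entries 1 (else a 2×2 all-ones block appears), so Σ_i C(r_i, 2) ≤ C(182, 2) = 16471. By convexity Σ_i C(r_i, 2) ≥ 138·C(z/138, 2) = z(z − 138)/(2·138), giving z² − 138z − 138·182·181 ≤ 0 and hence z ≤ (1/2)[138 + √(19044 + 4·4545996)] = (1/2)[138 + √18203028] ≈ (1/2)(138 + 4266.5007) = 2202.2503.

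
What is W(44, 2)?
W(44, 2) = 44 + 1 = 45

A 2-term AP is any pair of integers, so a monochromatic 2-AP exists iff some colour is used at least twice. With 44 colours, the colouring i ↦ i on {1, ..., 44} uses each colour once, avoiding any monochromatic pair, so W(44, 2) > 44. For {1, ..., 45}, pigeonhole forces two integers of the same colour, which form a monochromatic 2-AP. Hence W(44, 2) = 45.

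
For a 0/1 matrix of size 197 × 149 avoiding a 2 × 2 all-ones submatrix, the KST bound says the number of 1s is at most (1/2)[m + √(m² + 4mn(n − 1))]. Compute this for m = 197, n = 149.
z(197, 149; 2, 2) ≤ (1/2)[197 + √(197² + 4·197·149·148)] = (1/2)[197 + √17415785] = 2185.1112

Kővári–Sós–Turán: let r_1, ..., r_197 be the row sums and z = Σ r_i the total number of 1s. Each pair of columns can share at most one row with both entries 1 (else a 2×2 all-ones block appears), so Σ_i C(r_i, 2) ≤ C(149, 2) = 11026. By convexity Σ_i C(r_i, 2) ≥ 197·C(z/197, 2) = z(z − 197)/(2·197), giving z² − 197z − 197·149·148 ≤ 0 and hence z ≤ (1/2)[197 + √(38809 + 4·4344244)] = (1/2)[197 + √17415785] ≈ (1/2)(197 + 4173.2224) = 2185.1112.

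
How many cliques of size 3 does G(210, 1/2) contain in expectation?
E[# K_3] = C(210, 3) · (1/2)^C(3, 2) = 1521520 / 2^3 = 190190

For each 3-subset S of vertices (there are C(210, 3) = 1521520 such S), let X_S = 1 if S induces a K_3 (all C(3, 2) = 3 edges present). Then P(X_S = 1) = (1/2)^3 = 1/8. By linearity of expectation, E[# K_3] = C(210, 3) · (1/2)^3 = 1521520 / 8 = 190190.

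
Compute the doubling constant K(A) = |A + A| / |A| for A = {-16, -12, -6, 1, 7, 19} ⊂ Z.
K = |A + A| / |A| = 20/6 = 10/3

Enumerate A + A = {a + b : a, b ∈ A}. With |A| = 6, there are |A|^2 = 36 ordered sum pairs; collecting distinct values, A + A = {-32, -28, -24, -22, -18, -15, -12, -11, -9, -5, 1, 2, 3, 7, 8, 13, 14, 20, 26, 38}, so |A + A| = 20. Thus K = 20/6 = 10/3. For comparison, the minimum possible |A + A| over all 6-element sets is 2·6 − 1 = 11 (so min K = 11/6), attained only by arithmetic progressions.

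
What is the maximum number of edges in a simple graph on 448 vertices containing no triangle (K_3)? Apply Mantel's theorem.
ex(448, K_3) = ⌊448^2/4⌋ = 50176

Mantel (1907): a triangle-free graph on n vertices has at most ⌊n^2/4⌋ edges, with equality for the complete bipartite graph K_{⌊n/2⌋, ⌈n/2⌉}. For n = 448: ⌊448^2/4⌋ = ⌊200704/4⌋ = 50176. The extremal graph is K_{224, 224}, which has 224·224 = 50176 edges.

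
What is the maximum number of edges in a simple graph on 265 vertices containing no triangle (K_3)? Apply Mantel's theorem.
ex(265, K_3) = ⌊265^2/4⌋ = 17556

Mantel (1907): a triangle-free graph on n vertices has at most ⌊n^2/4⌋ edges, with equality for the complete bipartite graph K_{⌊n/2⌋, ⌈n/2⌉}. For n = 265: ⌊265^2/4⌋ = ⌊70225/4⌋ = 17556. The extremal graph is K_{132, 133}, which has 132·133 = 17556 edges.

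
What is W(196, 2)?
W(196, 2) = 196 + 1 = 197

A 2-term AP is any pair of integers, so a monochromatic 2-AP exists iff some colour is used at least twice. With 196 colours, the colouring i ↦ i on {1, ..., 196} uses each colour once, avoiding any monochromatic pair, so W(196, 2) > 196. For {1, ..., 197}, pigeonhole forces two integers of the same colour, which form a monochromatic 2-AP. Hence W(196, 2) = 197.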